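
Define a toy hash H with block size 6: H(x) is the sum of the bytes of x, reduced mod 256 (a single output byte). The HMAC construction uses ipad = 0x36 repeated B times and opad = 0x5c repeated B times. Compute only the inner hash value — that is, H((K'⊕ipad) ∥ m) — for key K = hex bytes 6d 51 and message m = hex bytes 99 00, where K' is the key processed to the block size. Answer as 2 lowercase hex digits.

Key hex bytes 6d 51 is 2 bytes ≤ B = 6; zero-pad to 6 bytes: K' = 6d 51 00 00 00 00.
K' ⊕ ipad = 5b 67 36 36 36 36.
Inner input = 5b 67 36 36 36 36 ∥ 99 00.
Inner hash: sum = 91+103+54+54+54+54+153+0 = 563; mod 256 = 51 → 33.

33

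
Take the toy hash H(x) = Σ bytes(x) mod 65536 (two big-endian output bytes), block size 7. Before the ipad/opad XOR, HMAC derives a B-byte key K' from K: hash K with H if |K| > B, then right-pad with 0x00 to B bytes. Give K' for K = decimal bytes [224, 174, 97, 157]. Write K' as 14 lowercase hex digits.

e0ae619d000000

Key decimal bytes [224, 174, 97, 157] = e0 ae 61 9d is 4 bytes ≤ B = 7; zero-pad to 7 bytes: K' = e0 ae 61 9d 00 00 00.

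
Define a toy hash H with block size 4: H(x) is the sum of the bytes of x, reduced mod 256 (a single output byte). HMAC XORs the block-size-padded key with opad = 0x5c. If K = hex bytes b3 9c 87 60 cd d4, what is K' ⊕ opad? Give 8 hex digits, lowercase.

Key hex bytes b3 9c 87 60 cd d4 is 6 bytes > B = 4, so hash it first: H(key) = d7, then zero-pad to 4 bytes: K' = d7 00 00 00.
XOR each byte with 0x5c: d7⊕5c=8b, 00⊕5c=5c, 00⊕5c=5c, 00⊕5c=5c.

8b5c5c5c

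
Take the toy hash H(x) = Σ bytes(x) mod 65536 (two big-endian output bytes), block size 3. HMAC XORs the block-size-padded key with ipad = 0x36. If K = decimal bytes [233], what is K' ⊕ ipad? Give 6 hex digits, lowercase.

Key decimal bytes [233] = e9 is 1 byte ≤ B = 3; zero-pad to 3 bytes: K' = e9 00 00.
XOR each byte with 0x36: e9⊕36=df, 00⊕36=36, 00⊕36=36.

df3636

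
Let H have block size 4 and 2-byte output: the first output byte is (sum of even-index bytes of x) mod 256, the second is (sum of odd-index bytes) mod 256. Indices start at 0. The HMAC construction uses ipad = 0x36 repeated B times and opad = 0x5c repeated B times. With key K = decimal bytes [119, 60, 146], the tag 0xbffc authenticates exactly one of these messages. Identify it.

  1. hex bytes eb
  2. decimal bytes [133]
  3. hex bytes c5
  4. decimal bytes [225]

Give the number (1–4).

4

Key decimal bytes [119, 60, 146] = 77 3c 92 is 3 bytes ≤ B = 4; zero-pad to 4 bytes: K' = 77 3c 92 00.
K' ⊕ ipad = 41 0a a4 36; K' ⊕ opad = 2b 60 ce 5c.
m1: inner = H(41 0a a4 36 eb) = d0 40; tag = H(2b 60 ce 5c d0 40) = c9fc
m2: inner = H(41 0a a4 36 85) = 6a 40; tag = H(2b 60 ce 5c 6a 40) = 63fc
m3: inner = H(41 0a a4 36 c5) = aa 40; tag = H(2b 60 ce 5c aa 40) = a3fc
m4: inner = H(41 0a a4 36 e1) = c6 40; tag = H(2b 60 ce 5c c6 40) = bffc ← matches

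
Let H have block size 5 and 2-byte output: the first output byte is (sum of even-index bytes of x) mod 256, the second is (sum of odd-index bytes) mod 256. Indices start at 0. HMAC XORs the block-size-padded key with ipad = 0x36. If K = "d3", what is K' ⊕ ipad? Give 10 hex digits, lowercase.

Key "d3" = 64 33 is 2 bytes ≤ B = 5; zero-pad to 5 bytes: K' = 64 33 00 00 00.
XOR each byte with 0x36: 64⊕36=52, 33⊕36=05, 00⊕36=36, 00⊕36=36, 00⊕36=36.

5205363636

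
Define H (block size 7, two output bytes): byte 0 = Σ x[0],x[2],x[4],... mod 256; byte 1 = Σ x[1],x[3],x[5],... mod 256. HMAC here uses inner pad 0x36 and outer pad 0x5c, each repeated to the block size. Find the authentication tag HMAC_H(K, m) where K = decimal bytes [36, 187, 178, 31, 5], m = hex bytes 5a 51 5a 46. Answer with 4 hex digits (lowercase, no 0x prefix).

Key decimal bytes [36, 187, 178, 31, 5] = 24 bb b2 1f 05 is 5 bytes ≤ B = 7; zero-pad to 7 bytes: K' = 24 bb b2 1f 05 00 00.
K' ⊕ ipad = 12 8d 84 29 33 36 36.  K' ⊕ opad = 78 e7 ee 43 59 5c 5c.
Inner input = (K'⊕ipad) ∥ m = 12 8d 84 29 33 36 36 ∥ 5a 51 5a 46.
Inner hash: even-index sum = 406 mod 256 = 150; odd-index sum = 416 mod 256 = 160 → 96 a0.
Outer input = (K'⊕opad) ∥ inner = 78 e7 ee 43 59 5c 5c ∥ 96 a0.
Outer hash (tag): even-index sum = 699 mod 256 = 187; odd-index sum = 540 mod 256 = 28 → bb 1c.

bb1c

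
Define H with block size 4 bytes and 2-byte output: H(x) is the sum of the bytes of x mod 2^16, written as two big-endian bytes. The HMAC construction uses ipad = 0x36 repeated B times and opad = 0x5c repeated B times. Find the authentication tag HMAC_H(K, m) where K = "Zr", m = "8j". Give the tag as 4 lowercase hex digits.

Key "Zr" = 5a 72 is 2 bytes ≤ B = 4; zero-pad to 4 bytes: K' = 5a 72 00 00.
K' ⊕ ipad = 6c 44 36 36.  K' ⊕ opad = 06 2e 5c 5c.
Inner input = (K'⊕ipad) ∥ m = 6c 44 36 36 ∥ 38 6a.
Inner hash: sum = 108+68+54+54+56+106 = 446 → 01 be.
Outer input = (K'⊕opad) ∥ inner = 06 2e 5c 5c ∥ 01 be.
Outer hash (tag): sum = 6+46+92+92+1+190 = 427 → 01 ab.

01ab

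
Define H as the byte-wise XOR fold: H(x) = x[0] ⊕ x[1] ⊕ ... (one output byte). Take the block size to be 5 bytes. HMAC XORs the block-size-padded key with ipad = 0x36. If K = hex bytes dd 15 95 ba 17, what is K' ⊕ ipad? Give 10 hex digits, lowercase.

Key hex bytes dd 15 95 ba 17 is exactly B = 5 bytes: K' = dd 15 95 ba 17.
XOR each byte with 0x36: dd⊕36=eb, 15⊕36=23, 95⊕36=a3, ba⊕36=8c, 17⊕36=21.

eb23a38c21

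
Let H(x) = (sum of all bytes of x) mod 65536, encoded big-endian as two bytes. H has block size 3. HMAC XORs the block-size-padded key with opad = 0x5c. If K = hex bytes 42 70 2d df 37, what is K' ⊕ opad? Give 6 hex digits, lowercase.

Key hex bytes 42 70 2d df 37 is 5 bytes > B = 3, so hash it first: H(key) = 01 f5, then zero-pad to 3 bytes: K' = 01 f5 00.
XOR each byte with 0x5c: 01⊕5c=5d, f5⊕5c=a9, 00⊕5c=5c.

5da95c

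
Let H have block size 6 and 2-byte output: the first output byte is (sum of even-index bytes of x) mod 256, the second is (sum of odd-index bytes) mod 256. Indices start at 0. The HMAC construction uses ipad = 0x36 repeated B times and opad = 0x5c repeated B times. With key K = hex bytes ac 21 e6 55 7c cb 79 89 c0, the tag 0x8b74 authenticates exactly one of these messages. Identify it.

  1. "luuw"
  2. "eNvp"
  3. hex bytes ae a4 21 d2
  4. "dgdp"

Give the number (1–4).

2

Key hex bytes ac 21 e6 55 7c cb 79 89 c0 is 9 bytes > B = 6, so hash it first: H(key) = 47 ca, then zero-pad to 6 bytes: K' = 47 ca 00 00 00 00.
K' ⊕ ipad = 71 fc 36 36 36 36; K' ⊕ opad = 1b 96 5c 5c 5c 5c.
m1: inner = H(71 fc 36 36 36 36 6c 75 75 77) = be 54; tag = H(1b 96 5c 5c 5c 5c be 54) = 91a2
m2: inner = H(71 fc 36 36 36 36 65 4e 76 70) = b8 26; tag = H(1b 96 5c 5c 5c 5c b8 26) = 8b74 ← matches
m3: inner = H(71 fc 36 36 36 36 ae a4 21 d2) = ac de; tag = H(1b 96 5c 5c 5c 5c ac de) = 7f2c
m4: inner = H(71 fc 36 36 36 36 64 67 64 70) = a5 3f; tag = H(1b 96 5c 5c 5c 5c a5 3f) = 788d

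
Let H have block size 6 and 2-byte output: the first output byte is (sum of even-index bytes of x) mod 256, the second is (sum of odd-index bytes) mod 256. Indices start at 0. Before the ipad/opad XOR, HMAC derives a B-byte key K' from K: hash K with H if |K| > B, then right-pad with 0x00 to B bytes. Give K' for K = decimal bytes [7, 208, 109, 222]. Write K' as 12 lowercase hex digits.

Key decimal bytes [7, 208, 109, 222] = 07 d0 6d de is 4 bytes ≤ B = 6; zero-pad to 6 bytes: K' = 07 d0 6d de 00 00.

07d06dde0000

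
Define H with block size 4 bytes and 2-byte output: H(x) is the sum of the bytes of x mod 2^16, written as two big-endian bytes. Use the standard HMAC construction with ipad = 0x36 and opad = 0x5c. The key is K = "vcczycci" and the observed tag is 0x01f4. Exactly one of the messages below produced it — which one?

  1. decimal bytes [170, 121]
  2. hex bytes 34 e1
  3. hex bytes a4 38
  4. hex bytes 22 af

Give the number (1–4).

Key "vcczycci" = 76 63 63 7a 79 63 63 69 is 8 bytes > B = 4, so hash it first: H(key) = 03 5e, then zero-pad to 4 bytes: K' = 03 5e 00 00.
K' ⊕ ipad = 35 68 36 36; K' ⊕ opad = 5f 02 5c 5c.
m1: inner = H(35 68 36 36 aa 79) = 02 2c; tag = H(5f 02 5c 5c 02 2c) = 0147
m2: inner = H(35 68 36 36 34 e1) = 02 1e; tag = H(5f 02 5c 5c 02 1e) = 0139
m3: inner = H(35 68 36 36 a4 38) = 01 e5; tag = H(5f 02 5c 5c 01 e5) = 01ff
m4: inner = H(35 68 36 36 22 af) = 01 da; tag = H(5f 02 5c 5c 01 da) = 01f4 ← matches

4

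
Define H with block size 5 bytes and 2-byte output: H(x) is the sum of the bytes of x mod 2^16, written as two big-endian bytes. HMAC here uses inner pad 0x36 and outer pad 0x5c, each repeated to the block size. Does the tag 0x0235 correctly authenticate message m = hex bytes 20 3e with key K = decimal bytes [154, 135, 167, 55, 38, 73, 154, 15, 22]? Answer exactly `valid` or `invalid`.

Key decimal bytes [154, 135, 167, 55, 38, 73, 154, 15, 22] = 9a 87 a7 37 26 49 9a 0f 16 is 9 bytes > B = 5, so hash it first: H(key) = 03 2d, then zero-pad to 5 bytes: K' = 03 2d 00 00 00.
K' ⊕ ipad = 35 1b 36 36 36; K' ⊕ opad = 5f 71 5c 5c 5c.
Inner hash: sum = 53+27+54+54+54+32+62 = 336 → 01 50.
Outer hash (recomputed tag): sum = 95+113+92+92+92+1+80 = 565 → 02 35.
Recomputed tag = 0235; claimed = 0235 → match.

valid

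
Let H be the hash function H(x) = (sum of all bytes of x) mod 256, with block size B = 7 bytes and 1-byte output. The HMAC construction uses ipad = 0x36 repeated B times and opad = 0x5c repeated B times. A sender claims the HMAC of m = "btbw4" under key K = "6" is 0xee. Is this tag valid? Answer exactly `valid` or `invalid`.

invalid

Key "6" = 36 is 1 byte ≤ B = 7; zero-pad to 7 bytes: K' = 36 00 00 00 00 00 00.
K' ⊕ ipad = 00 36 36 36 36 36 36; K' ⊕ opad = 6a 5c 5c 5c 5c 5c 5c.
Inner hash: sum = 0+54+54+54+54+54+54+98+116+98+119+52 = 807; mod 256 = 39 → 27.
Outer hash (recomputed tag): sum = 106+92+92+92+92+92+92+39 = 697; mod 256 = 185 → b9.
Recomputed tag = b9; claimed = ee → mismatch.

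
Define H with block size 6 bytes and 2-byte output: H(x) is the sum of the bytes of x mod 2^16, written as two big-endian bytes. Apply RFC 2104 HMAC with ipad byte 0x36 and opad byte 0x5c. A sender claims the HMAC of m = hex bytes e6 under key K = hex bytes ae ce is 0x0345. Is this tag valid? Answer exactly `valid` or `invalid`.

valid

Key hex bytes ae ce is 2 bytes ≤ B = 6; zero-pad to 6 bytes: K' = ae ce 00 00 00 00.
K' ⊕ ipad = 98 f8 36 36 36 36; K' ⊕ opad = f2 92 5c 5c 5c 5c.
Inner hash: sum = 152+248+54+54+54+54+230 = 846 → 03 4e.
Outer hash (recomputed tag): sum = 242+146+92+92+92+92+3+78 = 837 → 03 45.
Recomputed tag = 0345; claimed = 0345 → match.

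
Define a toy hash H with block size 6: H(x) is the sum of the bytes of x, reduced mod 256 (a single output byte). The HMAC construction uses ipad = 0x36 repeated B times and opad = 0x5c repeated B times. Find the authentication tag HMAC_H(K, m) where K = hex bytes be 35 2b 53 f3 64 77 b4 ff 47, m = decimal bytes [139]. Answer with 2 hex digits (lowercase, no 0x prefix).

Key hex bytes be 35 2b 53 f3 64 77 b4 ff 47 is 10 bytes > B = 6, so hash it first: H(key) = 39, then zero-pad to 6 bytes: K' = 39 00 00 00 00 00.
K' ⊕ ipad = 0f 36 36 36 36 36.  K' ⊕ opad = 65 5c 5c 5c 5c 5c.
Inner input = (K'⊕ipad) ∥ m = 0f 36 36 36 36 36 ∥ 8b.
Inner hash: sum = 15+54+54+54+54+54+139 = 424; mod 256 = 168 → a8.
Outer input = (K'⊕opad) ∥ inner = 65 5c 5c 5c 5c 5c ∥ a8.
Outer hash (tag): sum = 101+92+92+92+92+92+168 = 729; mod 256 = 217 → d9.

d9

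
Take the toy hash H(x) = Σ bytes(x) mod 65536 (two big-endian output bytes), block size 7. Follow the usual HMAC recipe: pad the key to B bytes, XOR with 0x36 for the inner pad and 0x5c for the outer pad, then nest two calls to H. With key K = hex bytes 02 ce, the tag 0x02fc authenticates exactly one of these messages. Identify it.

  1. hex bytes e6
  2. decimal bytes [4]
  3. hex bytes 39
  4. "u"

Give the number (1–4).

2

Key hex bytes 02 ce is 2 bytes ≤ B = 7; zero-pad to 7 bytes: K' = 02 ce 00 00 00 00 00.
K' ⊕ ipad = 34 f8 36 36 36 36 36; K' ⊕ opad = 5e 92 5c 5c 5c 5c 5c.
m1: inner = H(34 f8 36 36 36 36 36 e6) = 03 20; tag = H(5e 92 5c 5c 5c 5c 5c 03 20) = 02df
m2: inner = H(34 f8 36 36 36 36 36 04) = 02 3e; tag = H(5e 92 5c 5c 5c 5c 5c 02 3e) = 02fc ← matches
m3: inner = H(34 f8 36 36 36 36 36 39) = 02 73; tag = H(5e 92 5c 5c 5c 5c 5c 02 73) = 0331
m4: inner = H(34 f8 36 36 36 36 36 75) = 02 af; tag = H(5e 92 5c 5c 5c 5c 5c 02 af) = 036d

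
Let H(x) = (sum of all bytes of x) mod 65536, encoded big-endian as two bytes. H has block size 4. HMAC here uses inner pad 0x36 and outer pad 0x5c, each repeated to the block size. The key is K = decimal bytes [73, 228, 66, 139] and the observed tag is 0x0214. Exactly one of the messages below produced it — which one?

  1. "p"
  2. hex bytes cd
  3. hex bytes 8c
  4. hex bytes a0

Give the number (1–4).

Key decimal bytes [73, 228, 66, 139] = 49 e4 42 8b is exactly B = 4 bytes: K' = 49 e4 42 8b.
K' ⊕ ipad = 7f d2 74 bd; K' ⊕ opad = 15 b8 1e d7.
m1: inner = H(7f d2 74 bd 70) = 02 f2; tag = H(15 b8 1e d7 02 f2) = 02b6
m2: inner = H(7f d2 74 bd cd) = 03 4f; tag = H(15 b8 1e d7 03 4f) = 0214 ← matches
m3: inner = H(7f d2 74 bd 8c) = 03 0e; tag = H(15 b8 1e d7 03 0e) = 01d3
m4: inner = H(7f d2 74 bd a0) = 03 22; tag = H(15 b8 1e d7 03 22) = 01e7

2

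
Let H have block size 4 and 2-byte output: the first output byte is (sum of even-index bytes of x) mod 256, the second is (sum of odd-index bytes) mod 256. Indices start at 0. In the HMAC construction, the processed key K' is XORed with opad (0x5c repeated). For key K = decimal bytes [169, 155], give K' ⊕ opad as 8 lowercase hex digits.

Key decimal bytes [169, 155] = a9 9b is 2 bytes ≤ B = 4; zero-pad to 4 bytes: K' = a9 9b 00 00.
XOR each byte with 0x5c: a9⊕5c=f5, 9b⊕5c=c7, 00⊕5c=5c, 00⊕5c=5c.

f5c75c5c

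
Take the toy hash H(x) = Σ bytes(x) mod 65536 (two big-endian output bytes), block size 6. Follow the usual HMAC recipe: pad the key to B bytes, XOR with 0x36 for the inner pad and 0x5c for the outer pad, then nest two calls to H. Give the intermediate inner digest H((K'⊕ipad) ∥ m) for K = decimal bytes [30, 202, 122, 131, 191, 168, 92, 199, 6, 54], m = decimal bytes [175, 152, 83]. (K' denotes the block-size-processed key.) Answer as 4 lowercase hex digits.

Key decimal bytes [30, 202, 122, 131, 191, 168, 92, 199, 6, 54] = 1e ca 7a 83 bf a8 5c c7 06 36 is 10 bytes > B = 6, so hash it first: H(key) = 04 ab, then zero-pad to 6 bytes: K' = 04 ab 00 00 00 00.
K' ⊕ ipad = 32 9d 36 36 36 36.
Inner input = 32 9d 36 36 36 36 ∥ af 98 53.
Inner hash: sum = 50+157+54+54+54+54+175+152+83 = 833 → 03 41.

0341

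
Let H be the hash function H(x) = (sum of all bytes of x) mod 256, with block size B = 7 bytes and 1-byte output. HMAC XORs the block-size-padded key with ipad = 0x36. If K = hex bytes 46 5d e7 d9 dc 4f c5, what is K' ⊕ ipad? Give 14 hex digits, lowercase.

Key hex bytes 46 5d e7 d9 dc 4f c5 is exactly B = 7 bytes: K' = 46 5d e7 d9 dc 4f c5.
XOR each byte with 0x36: 46⊕36=70, 5d⊕36=6b, e7⊕36=d1, d9⊕36=ef, dc⊕36=ea, 4f⊕36=79, c5⊕36=f3.

706bd1efea79f3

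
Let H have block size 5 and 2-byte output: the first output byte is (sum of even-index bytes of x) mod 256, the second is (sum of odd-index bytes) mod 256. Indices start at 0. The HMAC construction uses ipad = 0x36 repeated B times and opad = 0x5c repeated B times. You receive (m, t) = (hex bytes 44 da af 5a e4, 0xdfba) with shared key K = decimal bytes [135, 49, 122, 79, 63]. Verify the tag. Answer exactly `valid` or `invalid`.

Key decimal bytes [135, 49, 122, 79, 63] = 87 31 7a 4f 3f is exactly B = 5 bytes: K' = 87 31 7a 4f 3f.
K' ⊕ ipad = b1 07 4c 79 09; K' ⊕ opad = db 6d 26 13 63.
Inner hash: even-index sum = 570 mod 256 = 58; odd-index sum = 599 mod 256 = 87 → 3a 57.
Outer hash (recomputed tag): even-index sum = 443 mod 256 = 187; odd-index sum = 186 mod 256 = 186 → bb ba.
Recomputed tag = bbba; claimed = dfba → mismatch.

invalid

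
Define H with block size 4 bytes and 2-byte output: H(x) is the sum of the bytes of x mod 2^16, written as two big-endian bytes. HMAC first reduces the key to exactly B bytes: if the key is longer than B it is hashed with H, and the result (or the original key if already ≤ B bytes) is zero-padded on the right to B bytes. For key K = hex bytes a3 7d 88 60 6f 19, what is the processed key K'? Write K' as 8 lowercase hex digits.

|K| = 6 > B = 4, so first hash the key.
H(K): sum = 163+125+136+96+111+25 = 656 → 02 90.
Zero-pad H(K) = 02 90 to 4 bytes: K' = 02 90 00 00.

02900000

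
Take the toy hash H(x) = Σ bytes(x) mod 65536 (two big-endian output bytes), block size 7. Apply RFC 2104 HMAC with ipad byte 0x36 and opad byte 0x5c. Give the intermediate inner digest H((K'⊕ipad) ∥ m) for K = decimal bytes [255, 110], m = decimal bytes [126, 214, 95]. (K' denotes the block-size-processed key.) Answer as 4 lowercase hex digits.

Key decimal bytes [255, 110] = ff 6e is 2 bytes ≤ B = 7; zero-pad to 7 bytes: K' = ff 6e 00 00 00 00 00.
K' ⊕ ipad = c9 58 36 36 36 36 36.
Inner input = c9 58 36 36 36 36 36 ∥ 7e d6 5f.
Inner hash: sum = 201+88+54+54+54+54+54+126+214+95 = 994 → 03 e2.

03e2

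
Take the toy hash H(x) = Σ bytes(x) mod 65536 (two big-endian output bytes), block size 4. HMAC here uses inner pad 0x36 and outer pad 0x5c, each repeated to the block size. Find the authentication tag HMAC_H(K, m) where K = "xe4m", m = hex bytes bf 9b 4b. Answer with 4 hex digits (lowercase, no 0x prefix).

Key "xe4m" = 78 65 34 6d is exactly B = 4 bytes: K' = 78 65 34 6d.
K' ⊕ ipad = 4e 53 02 5b.  K' ⊕ opad = 24 39 68 31.
Inner input = (K'⊕ipad) ∥ m = 4e 53 02 5b ∥ bf 9b 4b.
Inner hash: sum = 78+83+2+91+191+155+75 = 675 → 02 a3.
Outer input = (K'⊕opad) ∥ inner = 24 39 68 31 ∥ 02 a3.
Outer hash (tag): sum = 36+57+104+49+2+163 = 411 → 01 9b.

019b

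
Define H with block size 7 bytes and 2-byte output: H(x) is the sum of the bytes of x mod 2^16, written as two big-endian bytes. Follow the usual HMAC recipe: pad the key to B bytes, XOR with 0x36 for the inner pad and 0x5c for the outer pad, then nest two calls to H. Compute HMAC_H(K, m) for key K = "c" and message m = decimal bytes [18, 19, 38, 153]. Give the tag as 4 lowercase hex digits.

Key "c" = 63 is 1 byte ≤ B = 7; zero-pad to 7 bytes: K' = 63 00 00 00 00 00 00.
K' ⊕ ipad = 55 36 36 36 36 36 36.  K' ⊕ opad = 3f 5c 5c 5c 5c 5c 5c.
Inner input = (K'⊕ipad) ∥ m = 55 36 36 36 36 36 36 ∥ 12 13 26 99.
Inner hash: sum = 85+54+54+54+54+54+54+18+19+38+153 = 637 → 02 7d.
Outer input = (K'⊕opad) ∥ inner = 3f 5c 5c 5c 5c 5c 5c ∥ 02 7d.
Outer hash (tag): sum = 63+92+92+92+92+92+92+2+125 = 742 → 02 e6.

02e6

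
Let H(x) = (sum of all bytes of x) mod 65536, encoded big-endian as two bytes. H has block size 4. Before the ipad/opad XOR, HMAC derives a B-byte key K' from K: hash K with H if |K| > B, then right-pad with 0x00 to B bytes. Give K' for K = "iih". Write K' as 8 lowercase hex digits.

69696800

Key "iih" = 69 69 68 is 3 bytes ≤ B = 4; zero-pad to 4 bytes: K' = 69 69 68 00.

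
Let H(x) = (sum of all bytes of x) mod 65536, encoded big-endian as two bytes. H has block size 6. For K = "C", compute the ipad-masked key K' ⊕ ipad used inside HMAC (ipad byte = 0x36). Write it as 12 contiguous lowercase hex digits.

753636363636

Key "C" = 43 is 1 byte ≤ B = 6; zero-pad to 6 bytes: K' = 43 00 00 00 00 00.
XOR each byte with 0x36: 43⊕36=75, 00⊕36=36, 00⊕36=36, 00⊕36=36, 00⊕36=36, 00⊕36=36.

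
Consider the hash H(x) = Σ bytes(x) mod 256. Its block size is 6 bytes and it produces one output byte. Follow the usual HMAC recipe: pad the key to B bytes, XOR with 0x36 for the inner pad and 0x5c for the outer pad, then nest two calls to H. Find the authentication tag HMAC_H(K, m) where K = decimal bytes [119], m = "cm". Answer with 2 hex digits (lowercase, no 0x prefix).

Key decimal bytes [119] = 77 is 1 byte ≤ B = 6; zero-pad to 6 bytes: K' = 77 00 00 00 00 00.
K' ⊕ ipad = 41 36 36 36 36 36.  K' ⊕ opad = 2b 5c 5c 5c 5c 5c.
Inner input = (K'⊕ipad) ∥ m = 41 36 36 36 36 36 ∥ 63 6d.
Inner hash: sum = 65+54+54+54+54+54+99+109 = 543; mod 256 = 31 → 1f.
Outer input = (K'⊕opad) ∥ inner = 2b 5c 5c 5c 5c 5c ∥ 1f.
Outer hash (tag): sum = 43+92+92+92+92+92+31 = 534; mod 256 = 22 → 16.

16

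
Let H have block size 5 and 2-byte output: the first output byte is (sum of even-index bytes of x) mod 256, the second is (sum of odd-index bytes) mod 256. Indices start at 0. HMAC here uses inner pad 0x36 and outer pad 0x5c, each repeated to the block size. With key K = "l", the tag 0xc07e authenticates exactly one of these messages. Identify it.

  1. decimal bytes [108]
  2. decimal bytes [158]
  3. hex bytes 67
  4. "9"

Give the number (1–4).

Key "l" = 6c is 1 byte ≤ B = 5; zero-pad to 5 bytes: K' = 6c 00 00 00 00.
K' ⊕ ipad = 5a 36 36 36 36; K' ⊕ opad = 30 5c 5c 5c 5c.
m1: inner = H(5a 36 36 36 36 6c) = c6 d8; tag = H(30 5c 5c 5c 5c c6 d8) = c07e ← matches
m2: inner = H(5a 36 36 36 36 9e) = c6 0a; tag = H(30 5c 5c 5c 5c c6 0a) = f27e
m3: inner = H(5a 36 36 36 36 67) = c6 d3; tag = H(30 5c 5c 5c 5c c6 d3) = bb7e
m4: inner = H(5a 36 36 36 36 39) = c6 a5; tag = H(30 5c 5c 5c 5c c6 a5) = 8d7e

1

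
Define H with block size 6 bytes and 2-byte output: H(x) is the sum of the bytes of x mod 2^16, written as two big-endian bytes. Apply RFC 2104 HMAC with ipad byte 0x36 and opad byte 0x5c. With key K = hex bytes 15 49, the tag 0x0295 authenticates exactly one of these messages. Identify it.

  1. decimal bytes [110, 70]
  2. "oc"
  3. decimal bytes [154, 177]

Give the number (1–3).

Key hex bytes 15 49 is 2 bytes ≤ B = 6; zero-pad to 6 bytes: K' = 15 49 00 00 00 00.
K' ⊕ ipad = 23 7f 36 36 36 36; K' ⊕ opad = 49 15 5c 5c 5c 5c.
m1: inner = H(23 7f 36 36 36 36 6e 46) = 02 2e; tag = H(49 15 5c 5c 5c 5c 02 2e) = 01fe
m2: inner = H(23 7f 36 36 36 36 6f 63) = 02 4c; tag = H(49 15 5c 5c 5c 5c 02 4c) = 021c
m3: inner = H(23 7f 36 36 36 36 9a b1) = 02 c5; tag = H(49 15 5c 5c 5c 5c 02 c5) = 0295 ← matches

3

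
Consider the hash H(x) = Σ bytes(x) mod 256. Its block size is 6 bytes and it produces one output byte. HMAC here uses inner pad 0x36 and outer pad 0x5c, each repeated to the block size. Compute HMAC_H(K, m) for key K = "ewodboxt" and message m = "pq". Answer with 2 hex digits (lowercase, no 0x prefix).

45

Key "ewodboxt" = 65 77 6f 64 62 6f 78 74 is 8 bytes > B = 6, so hash it first: H(key) = 6c, then zero-pad to 6 bytes: K' = 6c 00 00 00 00 00.
K' ⊕ ipad = 5a 36 36 36 36 36.  K' ⊕ opad = 30 5c 5c 5c 5c 5c.
Inner input = (K'⊕ipad) ∥ m = 5a 36 36 36 36 36 ∥ 70 71.
Inner hash: sum = 90+54+54+54+54+54+112+113 = 585; mod 256 = 73 → 49.
Outer input = (K'⊕opad) ∥ inner = 30 5c 5c 5c 5c 5c ∥ 49.
Outer hash (tag): sum = 48+92+92+92+92+92+73 = 581; mod 256 = 69 → 45.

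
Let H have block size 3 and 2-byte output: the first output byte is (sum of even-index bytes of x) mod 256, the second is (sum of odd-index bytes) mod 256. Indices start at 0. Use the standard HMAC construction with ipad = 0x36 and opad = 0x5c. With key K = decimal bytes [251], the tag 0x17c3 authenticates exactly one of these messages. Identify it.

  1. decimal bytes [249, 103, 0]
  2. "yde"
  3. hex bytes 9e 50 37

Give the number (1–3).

2

Key decimal bytes [251] = fb is 1 byte ≤ B = 3; zero-pad to 3 bytes: K' = fb 00 00.
K' ⊕ ipad = cd 36 36; K' ⊕ opad = a7 5c 5c.
m1: inner = H(cd 36 36 f9 67 00) = 6a 2f; tag = H(a7 5c 5c 6a 2f) = 32c6
m2: inner = H(cd 36 36 79 64 65) = 67 14; tag = H(a7 5c 5c 67 14) = 17c3 ← matches
m3: inner = H(cd 36 36 9e 50 37) = 53 0b; tag = H(a7 5c 5c 53 0b) = 0eaf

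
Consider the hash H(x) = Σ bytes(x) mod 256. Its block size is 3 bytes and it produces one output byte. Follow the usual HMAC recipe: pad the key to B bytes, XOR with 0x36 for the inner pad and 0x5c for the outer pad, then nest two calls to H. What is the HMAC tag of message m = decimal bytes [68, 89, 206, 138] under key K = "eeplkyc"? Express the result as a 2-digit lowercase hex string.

Key "eeplkyc" = 65 65 70 6c 6b 79 63 is 7 bytes > B = 3, so hash it first: H(key) = ed, then zero-pad to 3 bytes: K' = ed 00 00.
K' ⊕ ipad = db 36 36.  K' ⊕ opad = b1 5c 5c.
Inner input = (K'⊕ipad) ∥ m = db 36 36 ∥ 44 59 ce 8a.
Inner hash: sum = 219+54+54+68+89+206+138 = 828; mod 256 = 60 → 3c.
Outer input = (K'⊕opad) ∥ inner = b1 5c 5c ∥ 3c.
Outer hash (tag): sum = 177+92+92+60 = 421; mod 256 = 165 → a5.

a5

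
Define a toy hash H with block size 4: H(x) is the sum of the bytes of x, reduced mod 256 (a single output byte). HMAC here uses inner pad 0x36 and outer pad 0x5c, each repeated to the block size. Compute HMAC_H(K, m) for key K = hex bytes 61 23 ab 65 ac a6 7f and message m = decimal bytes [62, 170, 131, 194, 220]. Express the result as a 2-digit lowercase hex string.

4b

Key hex bytes 61 23 ab 65 ac a6 7f is 7 bytes > B = 4, so hash it first: H(key) = 65, then zero-pad to 4 bytes: K' = 65 00 00 00.
K' ⊕ ipad = 53 36 36 36.  K' ⊕ opad = 39 5c 5c 5c.
Inner input = (K'⊕ipad) ∥ m = 53 36 36 36 ∥ 3e aa 83 c2 dc.
Inner hash: sum = 83+54+54+54+62+170+131+194+220 = 1022; mod 256 = 254 → fe.
Outer input = (K'⊕opad) ∥ inner = 39 5c 5c 5c ∥ fe.
Outer hash (tag): sum = 57+92+92+92+254 = 587; mod 256 = 75 → 4b.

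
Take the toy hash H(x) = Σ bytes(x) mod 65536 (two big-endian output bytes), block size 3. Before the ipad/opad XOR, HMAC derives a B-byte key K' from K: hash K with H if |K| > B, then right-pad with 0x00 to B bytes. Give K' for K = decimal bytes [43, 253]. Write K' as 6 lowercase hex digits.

2bfd00

Key decimal bytes [43, 253] = 2b fd is 2 bytes ≤ B = 3; zero-pad to 3 bytes: K' = 2b fd 00.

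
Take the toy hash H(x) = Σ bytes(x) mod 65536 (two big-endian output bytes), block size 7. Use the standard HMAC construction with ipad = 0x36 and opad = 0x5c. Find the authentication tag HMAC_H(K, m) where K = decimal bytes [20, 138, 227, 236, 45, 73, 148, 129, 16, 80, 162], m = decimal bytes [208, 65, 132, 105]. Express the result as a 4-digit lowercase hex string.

02d8

Key decimal bytes [20, 138, 227, 236, 45, 73, 148, 129, 16, 80, 162] = 14 8a e3 ec 2d 49 94 81 10 50 a2 is 11 bytes > B = 7, so hash it first: H(key) = 04 fa, then zero-pad to 7 bytes: K' = 04 fa 00 00 00 00 00.
K' ⊕ ipad = 32 cc 36 36 36 36 36.  K' ⊕ opad = 58 a6 5c 5c 5c 5c 5c.
Inner input = (K'⊕ipad) ∥ m = 32 cc 36 36 36 36 36 ∥ d0 41 84 69.
Inner hash: sum = 50+204+54+54+54+54+54+208+65+132+105 = 1034 → 04 0a.
Outer input = (K'⊕opad) ∥ inner = 58 a6 5c 5c 5c 5c 5c ∥ 04 0a.
Outer hash (tag): sum = 88+166+92+92+92+92+92+4+10 = 728 → 02 d8.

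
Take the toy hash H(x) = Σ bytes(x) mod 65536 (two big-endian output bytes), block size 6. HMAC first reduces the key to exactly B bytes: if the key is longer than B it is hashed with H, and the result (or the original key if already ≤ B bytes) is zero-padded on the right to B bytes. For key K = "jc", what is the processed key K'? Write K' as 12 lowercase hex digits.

Key "jc" = 6a 63 is 2 bytes ≤ B = 6; zero-pad to 6 bytes: K' = 6a 63 00 00 00 00.

6a6300000000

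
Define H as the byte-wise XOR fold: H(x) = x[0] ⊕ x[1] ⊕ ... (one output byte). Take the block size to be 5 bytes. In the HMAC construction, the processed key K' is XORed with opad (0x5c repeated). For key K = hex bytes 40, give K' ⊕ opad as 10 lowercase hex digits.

1c5c5c5c5c

Key hex bytes 40 is 1 byte ≤ B = 5; zero-pad to 5 bytes: K' = 40 00 00 00 00.
XOR each byte with 0x5c: 40⊕5c=1c, 00⊕5c=5c, 00⊕5c=5c, 00⊕5c=5c, 00⊕5c=5c.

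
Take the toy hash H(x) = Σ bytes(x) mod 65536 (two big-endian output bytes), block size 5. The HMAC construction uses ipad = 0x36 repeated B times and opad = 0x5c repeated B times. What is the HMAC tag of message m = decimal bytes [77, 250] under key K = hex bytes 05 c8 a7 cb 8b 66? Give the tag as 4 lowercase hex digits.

Key hex bytes 05 c8 a7 cb 8b 66 is 6 bytes > B = 5, so hash it first: H(key) = 03 30, then zero-pad to 5 bytes: K' = 03 30 00 00 00.
K' ⊕ ipad = 35 06 36 36 36.  K' ⊕ opad = 5f 6c 5c 5c 5c.
Inner input = (K'⊕ipad) ∥ m = 35 06 36 36 36 ∥ 4d fa.
Inner hash: sum = 53+6+54+54+54+77+250 = 548 → 02 24.
Outer input = (K'⊕opad) ∥ inner = 5f 6c 5c 5c 5c ∥ 02 24.
Outer hash (tag): sum = 95+108+92+92+92+2+36 = 517 → 02 05.

0205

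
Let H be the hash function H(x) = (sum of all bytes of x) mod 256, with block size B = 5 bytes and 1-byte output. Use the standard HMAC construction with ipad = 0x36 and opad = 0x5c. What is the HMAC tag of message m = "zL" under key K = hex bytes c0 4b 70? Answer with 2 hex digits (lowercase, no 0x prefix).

Key hex bytes c0 4b 70 is 3 bytes ≤ B = 5; zero-pad to 5 bytes: K' = c0 4b 70 00 00.
K' ⊕ ipad = f6 7d 46 36 36.  K' ⊕ opad = 9c 17 2c 5c 5c.
Inner input = (K'⊕ipad) ∥ m = f6 7d 46 36 36 ∥ 7a 4c.
Inner hash: sum = 246+125+70+54+54+122+76 = 747; mod 256 = 235 → eb.
Outer input = (K'⊕opad) ∥ inner = 9c 17 2c 5c 5c ∥ eb.
Outer hash (tag): sum = 156+23+44+92+92+235 = 642; mod 256 = 130 → 82.

82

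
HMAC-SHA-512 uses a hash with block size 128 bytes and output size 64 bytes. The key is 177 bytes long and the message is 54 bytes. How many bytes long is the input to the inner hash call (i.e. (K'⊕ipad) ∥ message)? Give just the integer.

182

Key is 177 > 128 bytes, so it is hashed to 64 bytes then zero-padded to 128: |K'| = 128.
Inner input = (K'⊕ipad) ∥ m → 128 + 54 = 182 bytes.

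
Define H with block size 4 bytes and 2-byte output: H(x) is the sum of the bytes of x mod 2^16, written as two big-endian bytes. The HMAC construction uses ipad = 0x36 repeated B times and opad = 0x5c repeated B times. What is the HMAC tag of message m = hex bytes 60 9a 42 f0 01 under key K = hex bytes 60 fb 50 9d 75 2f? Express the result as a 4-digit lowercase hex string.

0270

Key hex bytes 60 fb 50 9d 75 2f is 6 bytes > B = 4, so hash it first: H(key) = 02 ec, then zero-pad to 4 bytes: K' = 02 ec 00 00.
K' ⊕ ipad = 34 da 36 36.  K' ⊕ opad = 5e b0 5c 5c.
Inner input = (K'⊕ipad) ∥ m = 34 da 36 36 ∥ 60 9a 42 f0 01.
Inner hash: sum = 52+218+54+54+96+154+66+240+1 = 935 → 03 a7.
Outer input = (K'⊕opad) ∥ inner = 5e b0 5c 5c ∥ 03 a7.
Outer hash (tag): sum = 94+176+92+92+3+167 = 624 → 02 70.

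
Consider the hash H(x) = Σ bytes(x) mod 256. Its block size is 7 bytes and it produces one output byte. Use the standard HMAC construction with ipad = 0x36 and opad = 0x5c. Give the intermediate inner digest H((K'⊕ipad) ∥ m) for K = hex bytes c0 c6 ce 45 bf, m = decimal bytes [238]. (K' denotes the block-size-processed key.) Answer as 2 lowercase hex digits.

34

Key hex bytes c0 c6 ce 45 bf is 5 bytes ≤ B = 7; zero-pad to 7 bytes: K' = c0 c6 ce 45 bf 00 00.
K' ⊕ ipad = f6 f0 f8 73 89 36 36.
Inner input = f6 f0 f8 73 89 36 36 ∥ ee.
Inner hash: sum = 246+240+248+115+137+54+54+238 = 1332; mod 256 = 52 → 34.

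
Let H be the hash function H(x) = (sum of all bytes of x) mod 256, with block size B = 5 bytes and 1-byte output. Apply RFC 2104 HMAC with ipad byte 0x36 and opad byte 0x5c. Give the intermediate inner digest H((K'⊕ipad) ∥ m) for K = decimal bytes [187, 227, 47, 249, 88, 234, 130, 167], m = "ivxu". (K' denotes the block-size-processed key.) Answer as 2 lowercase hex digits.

ab

Key decimal bytes [187, 227, 47, 249, 88, 234, 130, 167] = bb e3 2f f9 58 ea 82 a7 is 8 bytes > B = 5, so hash it first: H(key) = 31, then zero-pad to 5 bytes: K' = 31 00 00 00 00.
K' ⊕ ipad = 07 36 36 36 36.
Inner input = 07 36 36 36 36 ∥ 69 76 78 75.
Inner hash: sum = 7+54+54+54+54+105+118+120+117 = 683; mod 256 = 171 → ab.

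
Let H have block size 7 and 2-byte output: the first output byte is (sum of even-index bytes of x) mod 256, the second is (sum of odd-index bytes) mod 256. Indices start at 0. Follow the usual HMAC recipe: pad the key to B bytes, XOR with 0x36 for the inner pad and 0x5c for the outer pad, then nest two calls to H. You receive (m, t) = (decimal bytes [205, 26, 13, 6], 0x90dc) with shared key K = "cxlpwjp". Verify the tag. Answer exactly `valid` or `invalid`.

valid

Key "cxlpwjp" = 63 78 6c 70 77 6a 70 is exactly B = 7 bytes: K' = 63 78 6c 70 77 6a 70.
K' ⊕ ipad = 55 4e 5a 46 41 5c 46; K' ⊕ opad = 3f 24 30 2c 2b 36 2c.
Inner hash: even-index sum = 342 mod 256 = 86; odd-index sum = 458 mod 256 = 202 → 56 ca.
Outer hash (recomputed tag): even-index sum = 400 mod 256 = 144; odd-index sum = 220 mod 256 = 220 → 90 dc.
Recomputed tag = 90dc; claimed = 90dc → match.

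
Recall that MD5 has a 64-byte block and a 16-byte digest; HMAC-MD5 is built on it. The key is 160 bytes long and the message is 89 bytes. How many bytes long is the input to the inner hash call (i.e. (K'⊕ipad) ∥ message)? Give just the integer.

153

Key is 160 > 64 bytes, so it is hashed to 16 bytes then zero-padded to 64: |K'| = 64.
Inner input = (K'⊕ipad) ∥ m → 64 + 89 = 153 bytes.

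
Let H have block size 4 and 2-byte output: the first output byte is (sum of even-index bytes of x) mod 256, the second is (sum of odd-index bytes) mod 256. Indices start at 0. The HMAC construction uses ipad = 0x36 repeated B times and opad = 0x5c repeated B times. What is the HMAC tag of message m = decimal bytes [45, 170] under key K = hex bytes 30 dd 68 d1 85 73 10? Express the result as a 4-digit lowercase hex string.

Key hex bytes 30 dd 68 d1 85 73 10 is 7 bytes > B = 4, so hash it first: H(key) = 2d 21, then zero-pad to 4 bytes: K' = 2d 21 00 00.
K' ⊕ ipad = 1b 17 36 36.  K' ⊕ opad = 71 7d 5c 5c.
Inner input = (K'⊕ipad) ∥ m = 1b 17 36 36 ∥ 2d aa.
Inner hash: even-index sum = 126 mod 256 = 126; odd-index sum = 247 mod 256 = 247 → 7e f7.
Outer input = (K'⊕opad) ∥ inner = 71 7d 5c 5c ∥ 7e f7.
Outer hash (tag): even-index sum = 331 mod 256 = 75; odd-index sum = 464 mod 256 = 208 → 4b d0.

4bd0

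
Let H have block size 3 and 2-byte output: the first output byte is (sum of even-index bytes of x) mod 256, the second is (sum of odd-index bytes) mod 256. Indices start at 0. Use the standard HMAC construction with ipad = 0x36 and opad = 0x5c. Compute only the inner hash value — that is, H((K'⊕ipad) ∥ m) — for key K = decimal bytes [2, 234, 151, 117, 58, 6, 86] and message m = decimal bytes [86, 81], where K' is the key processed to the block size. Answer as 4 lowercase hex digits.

Key decimal bytes [2, 234, 151, 117, 58, 6, 86] = 02 ea 97 75 3a 06 56 is 7 bytes > B = 3, so hash it first: H(key) = 29 65, then zero-pad to 3 bytes: K' = 29 65 00.
K' ⊕ ipad = 1f 53 36.
Inner input = 1f 53 36 ∥ 56 51.
Inner hash: even-index sum = 166 mod 256 = 166; odd-index sum = 169 mod 256 = 169 → a6 a9.

a6a9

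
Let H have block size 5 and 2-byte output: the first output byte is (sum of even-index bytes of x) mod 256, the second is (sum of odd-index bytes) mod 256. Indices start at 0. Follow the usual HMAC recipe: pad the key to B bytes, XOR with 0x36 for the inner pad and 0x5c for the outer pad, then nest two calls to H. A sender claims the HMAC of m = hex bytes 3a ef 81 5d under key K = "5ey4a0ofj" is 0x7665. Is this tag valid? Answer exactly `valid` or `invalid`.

Key "5ey4a0ofj" = 35 65 79 34 61 30 6f 66 6a is 9 bytes > B = 5, so hash it first: H(key) = e8 2f, then zero-pad to 5 bytes: K' = e8 2f 00 00 00.
K' ⊕ ipad = de 19 36 36 36; K' ⊕ opad = b4 73 5c 5c 5c.
Inner hash: even-index sum = 662 mod 256 = 150; odd-index sum = 266 mod 256 = 10 → 96 0a.
Outer hash (recomputed tag): even-index sum = 374 mod 256 = 118; odd-index sum = 357 mod 256 = 101 → 76 65.
Recomputed tag = 7665; claimed = 7665 → match.

valid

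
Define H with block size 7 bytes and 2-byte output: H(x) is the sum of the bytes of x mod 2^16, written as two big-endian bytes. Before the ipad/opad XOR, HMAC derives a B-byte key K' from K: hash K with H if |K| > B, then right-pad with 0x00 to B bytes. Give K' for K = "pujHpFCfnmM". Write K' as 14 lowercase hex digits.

|K| = 11 > B = 7, so first hash the key.
H(K): sum = 112+117+106+72+112+70+67+102+110+109+77 = 1054 → 04 1e.
Zero-pad H(K) = 04 1e to 7 bytes: K' = 04 1e 00 00 00 00 00.

041e0000000000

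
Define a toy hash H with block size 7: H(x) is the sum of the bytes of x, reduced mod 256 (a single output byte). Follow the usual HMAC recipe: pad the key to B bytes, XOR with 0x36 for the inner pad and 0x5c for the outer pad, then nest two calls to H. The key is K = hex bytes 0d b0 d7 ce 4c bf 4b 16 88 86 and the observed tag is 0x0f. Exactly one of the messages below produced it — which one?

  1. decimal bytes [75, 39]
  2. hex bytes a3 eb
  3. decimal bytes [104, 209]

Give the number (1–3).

Key hex bytes 0d b0 d7 ce 4c bf 4b 16 88 86 is 10 bytes > B = 7, so hash it first: H(key) = dc, then zero-pad to 7 bytes: K' = dc 00 00 00 00 00 00.
K' ⊕ ipad = ea 36 36 36 36 36 36; K' ⊕ opad = 80 5c 5c 5c 5c 5c 5c.
m1: inner = H(ea 36 36 36 36 36 36 4b 27) = a0; tag = H(80 5c 5c 5c 5c 5c 5c a0) = 48
m2: inner = H(ea 36 36 36 36 36 36 a3 eb) = bc; tag = H(80 5c 5c 5c 5c 5c 5c bc) = 64
m3: inner = H(ea 36 36 36 36 36 36 68 d1) = 67; tag = H(80 5c 5c 5c 5c 5c 5c 67) = 0f ← matches

3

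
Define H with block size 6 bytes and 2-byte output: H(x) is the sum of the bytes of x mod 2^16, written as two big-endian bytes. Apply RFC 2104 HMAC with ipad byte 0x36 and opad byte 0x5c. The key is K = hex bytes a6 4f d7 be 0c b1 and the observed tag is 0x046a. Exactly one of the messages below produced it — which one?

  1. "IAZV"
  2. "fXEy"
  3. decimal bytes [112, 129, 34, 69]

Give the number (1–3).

Key hex bytes a6 4f d7 be 0c b1 is exactly B = 6 bytes: K' = a6 4f d7 be 0c b1.
K' ⊕ ipad = 90 79 e1 88 3a 87; K' ⊕ opad = fa 13 8b e2 50 ed.
m1: inner = H(90 79 e1 88 3a 87 49 41 5a 56) = 04 6d; tag = H(fa 13 8b e2 50 ed 04 6d) = 0428
m2: inner = H(90 79 e1 88 3a 87 66 58 45 79) = 04 af; tag = H(fa 13 8b e2 50 ed 04 af) = 046a ← matches
m3: inner = H(90 79 e1 88 3a 87 70 81 22 45) = 04 8b; tag = H(fa 13 8b e2 50 ed 04 8b) = 0446

2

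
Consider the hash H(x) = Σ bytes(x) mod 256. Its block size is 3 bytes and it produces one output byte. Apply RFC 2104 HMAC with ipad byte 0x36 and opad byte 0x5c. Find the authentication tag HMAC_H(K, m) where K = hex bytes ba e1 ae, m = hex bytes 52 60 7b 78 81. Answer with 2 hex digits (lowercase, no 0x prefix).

Key hex bytes ba e1 ae is exactly B = 3 bytes: K' = ba e1 ae.
K' ⊕ ipad = 8c d7 98.  K' ⊕ opad = e6 bd f2.
Inner input = (K'⊕ipad) ∥ m = 8c d7 98 ∥ 52 60 7b 78 81.
Inner hash: sum = 140+215+152+82+96+123+120+129 = 1057; mod 256 = 33 → 21.
Outer input = (K'⊕opad) ∥ inner = e6 bd f2 ∥ 21.
Outer hash (tag): sum = 230+189+242+33 = 694; mod 256 = 182 → b6.

b6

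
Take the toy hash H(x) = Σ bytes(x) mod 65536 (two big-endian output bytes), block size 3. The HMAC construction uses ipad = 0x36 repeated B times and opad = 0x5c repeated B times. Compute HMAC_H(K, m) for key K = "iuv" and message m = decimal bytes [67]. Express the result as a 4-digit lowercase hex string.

Key "iuv" = 69 75 76 is exactly B = 3 bytes: K' = 69 75 76.
K' ⊕ ipad = 5f 43 40.  K' ⊕ opad = 35 29 2a.
Inner input = (K'⊕ipad) ∥ m = 5f 43 40 ∥ 43.
Inner hash: sum = 95+67+64+67 = 293 → 01 25.
Outer input = (K'⊕opad) ∥ inner = 35 29 2a ∥ 01 25.
Outer hash (tag): sum = 53+41+42+1+37 = 174 → 00 ae.

00ae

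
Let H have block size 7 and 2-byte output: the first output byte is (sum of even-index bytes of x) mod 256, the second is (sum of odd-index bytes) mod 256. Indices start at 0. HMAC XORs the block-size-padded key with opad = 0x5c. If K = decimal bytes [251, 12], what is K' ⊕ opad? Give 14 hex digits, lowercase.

a7505c5c5c5c5c

Key decimal bytes [251, 12] = fb 0c is 2 bytes ≤ B = 7; zero-pad to 7 bytes: K' = fb 0c 00 00 00 00 00.
XOR each byte with 0x5c: fb⊕5c=a7, 0c⊕5c=50, 00⊕5c=5c, 00⊕5c=5c, 00⊕5c=5c, 00⊕5c=5c, 00⊕5c=5c.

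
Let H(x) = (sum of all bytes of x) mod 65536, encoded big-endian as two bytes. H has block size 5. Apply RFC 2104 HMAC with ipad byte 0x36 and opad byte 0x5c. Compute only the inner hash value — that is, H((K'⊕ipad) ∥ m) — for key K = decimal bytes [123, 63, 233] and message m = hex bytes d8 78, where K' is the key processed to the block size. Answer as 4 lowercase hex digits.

Key decimal bytes [123, 63, 233] = 7b 3f e9 is 3 bytes ≤ B = 5; zero-pad to 5 bytes: K' = 7b 3f e9 00 00.
K' ⊕ ipad = 4d 09 df 36 36.
Inner input = 4d 09 df 36 36 ∥ d8 78.
Inner hash: sum = 77+9+223+54+54+216+120 = 753 → 02 f1.

02f1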